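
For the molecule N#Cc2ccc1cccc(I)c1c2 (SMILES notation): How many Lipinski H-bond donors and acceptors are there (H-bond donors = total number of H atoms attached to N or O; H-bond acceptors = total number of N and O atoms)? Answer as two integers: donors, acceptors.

Donors: find every N or O and count the H atoms it carries.
  atom 1 (N): bond orders sum to 3 → 0 H
Lipinski HBD = 0.
Acceptors: N atoms = 1, O atoms = 0 → HBA = 1.

0, 1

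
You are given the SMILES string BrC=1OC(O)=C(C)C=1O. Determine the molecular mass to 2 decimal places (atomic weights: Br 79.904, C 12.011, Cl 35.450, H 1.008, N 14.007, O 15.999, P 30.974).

First, the molecular formula is C5H5BrO3 (counting implicit H from valence).
  Br: 1 × 79.904 = 79.904
  C: 5 × 12.011 = 60.055
  H: 5 × 1.008 = 5.040
  O: 3 × 15.999 = 47.997
Sum: 1×79.904 + 5×12.011 + 5×1.008 + 3×15.999 = 192.996 → 193.00 g/mol.

193.00 g/mol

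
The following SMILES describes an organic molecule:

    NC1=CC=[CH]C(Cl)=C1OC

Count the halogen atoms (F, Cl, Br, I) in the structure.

1

Halogen atoms appear at heavy-atom position 7 (1×Cl).
Other groups present: 1 ether, 1 primary amine.
Halogen count: 1.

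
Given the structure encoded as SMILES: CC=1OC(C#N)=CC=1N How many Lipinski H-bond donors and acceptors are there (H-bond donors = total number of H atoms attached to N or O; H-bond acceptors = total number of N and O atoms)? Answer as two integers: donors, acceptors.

Donors: find every N or O and count the H atoms it carries.
  atom 3 (O): bond orders sum to 2 → 0 H
  atom 6 (N): bond orders sum to 3 → 0 H
  atom 9 (N): bond orders sum to 1 → 2 H
Lipinski HBD = 2.
Acceptors: N atoms = 2, O atoms = 1 → HBA = 3.

2, 3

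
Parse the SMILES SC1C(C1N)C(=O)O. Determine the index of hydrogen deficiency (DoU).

Degree of unsaturation = (number of rings) + (number of π bonds).
Ring closures in the SMILES: 1.
π bonds: 1 double bond (each 1 DoU) → 1 DoU from unsaturation.
Total DoU = 1 + 1 = 2.

2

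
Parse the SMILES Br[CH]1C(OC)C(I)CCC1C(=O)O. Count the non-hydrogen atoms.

13

Every atom symbol written in the SMILES (organic subset) is one heavy atom; implicit H are not written.
Heavy atoms by element → Br:1, C:8, I:1, O:3.
Total: 13.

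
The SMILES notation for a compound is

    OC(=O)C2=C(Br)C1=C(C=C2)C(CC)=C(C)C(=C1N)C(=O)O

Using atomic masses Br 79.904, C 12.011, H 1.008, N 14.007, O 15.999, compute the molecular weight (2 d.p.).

352.18 g/mol

First, the molecular formula is C15H14BrNO4 (counting implicit H from valence).
  Br: 1 × 79.904 = 79.904
  C: 15 × 12.011 = 180.165
  H: 14 × 1.008 = 14.112
  N: 1 × 14.007 = 14.007
  O: 4 × 15.999 = 63.996
Sum: 1×79.904 + 15×12.011 + 14×1.008 + 1×14.007 + 4×15.999 = 352.184 → 352.18 g/mol.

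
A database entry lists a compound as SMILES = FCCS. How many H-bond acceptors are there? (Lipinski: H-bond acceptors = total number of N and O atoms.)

0

N atoms: 0; O atoms: 0.
Lipinski HBA = 0 + 0 = 0.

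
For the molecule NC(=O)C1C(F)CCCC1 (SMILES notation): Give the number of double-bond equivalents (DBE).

Molecular formula: C7H12FNO.
DoU = (2C + 2 + N − H − X) / 2, where X is the halogen count and O/S are ignored.
    = (2·7 + 2 + 1 − 12 − 1) / 2 = 4 / 2 = 2.

2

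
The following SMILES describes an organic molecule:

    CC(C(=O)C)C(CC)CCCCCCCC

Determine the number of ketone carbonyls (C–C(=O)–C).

1

The ketone motif appears at heavy-atom position 3 in the SMILES.
Ketone count: 1.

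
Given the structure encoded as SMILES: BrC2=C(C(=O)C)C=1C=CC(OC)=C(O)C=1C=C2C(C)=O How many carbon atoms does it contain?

15

Count every carbon token in the SMILES (each C, including those in ring-closure positions and inside branches).
Carbon count: 15.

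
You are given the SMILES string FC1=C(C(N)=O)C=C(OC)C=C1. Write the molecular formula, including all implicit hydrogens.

Walk through each heavy atom and fill implicit hydrogens from standard valence (C 4, N 3, O 2, S 2, halogen 1):
  atom 1: F (halogen, monovalent) → 0 H
  atom 2: C, bond orders sum to 4 (valence 4) → 0 H
  atom 3: C, bond orders sum to 4 (valence 4) → 0 H
  atom 4: C, bond orders sum to 4 (valence 4) → 0 H
  atom 5: N, bond orders sum to 1 (valence 3) → 2 H
  atom 6: O, bond orders sum to 2 (valence 2) → 0 H
  atom 7: C, bond orders sum to 3 (valence 4) → 1 H
  atom 8: C, bond orders sum to 4 (valence 4) → 0 H
  atom 9: O, bond orders sum to 2 (valence 2) → 0 H
  atom 10: C, bond orders sum to 1 (valence 4) → 3 H
  atom 11: C, bond orders sum to 3 (valence 4) → 1 H
  atom 12: C, bond orders sum to 3 (valence 4) → 1 H
Totals → C:8, H:8, F:1, N:1, O:2.
In Hill order: C8H8FNO2.

C8H8FNO2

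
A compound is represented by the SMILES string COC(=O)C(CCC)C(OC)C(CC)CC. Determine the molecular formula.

Walk through each heavy atom and fill implicit hydrogens from standard valence (C 4, N 3, O 2, S 2, halogen 1):
  atom 1: C, bond orders sum to 1 (valence 4) → 3 H
  atom 2: O, bond orders sum to 2 (valence 2) → 0 H
  atom 3: C, bond orders sum to 4 (valence 4) → 0 H
  atom 4: O, bond orders sum to 2 (valence 2) → 0 H
  atom 5: C, bond orders sum to 3 (valence 4) → 1 H
  atom 6: C, bond orders sum to 2 (valence 4) → 2 H
  atom 7: C, bond orders sum to 2 (valence 4) → 2 H
  atom 8: C, bond orders sum to 1 (valence 4) → 3 H
  atom 9: C, bond orders sum to 3 (valence 4) → 1 H
  atom 10: O, bond orders sum to 2 (valence 2) → 0 H
  atom 11: C, bond orders sum to 1 (valence 4) → 3 H
  atom 12: C, bond orders sum to 3 (valence 4) → 1 H
  atom 13: C, bond orders sum to 2 (valence 4) → 2 H
  atom 14: C, bond orders sum to 1 (valence 4) → 3 H
  atom 15: C, bond orders sum to 2 (valence 4) → 2 H
  atom 16: C, bond orders sum to 1 (valence 4) → 3 H
Totals → C:13, H:26, O:3.

C13H26O3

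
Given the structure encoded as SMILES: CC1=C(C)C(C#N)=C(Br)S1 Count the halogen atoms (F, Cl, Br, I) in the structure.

Halogen atoms appear at heavy-atom position 9 (1×Br).
Other groups present: 1 nitrile.
Halogen count: 1.

1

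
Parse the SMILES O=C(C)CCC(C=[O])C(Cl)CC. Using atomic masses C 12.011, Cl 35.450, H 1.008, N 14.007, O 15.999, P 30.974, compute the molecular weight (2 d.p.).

190.67 g/mol

First, the molecular formula is C9H15ClO2 (counting implicit H from valence).
  C: 9 × 12.011 = 108.099
  Cl: 1 × 35.450 = 35.450
  H: 15 × 1.008 = 15.120
  O: 2 × 15.999 = 31.998
Sum: 9×12.011 + 1×35.450 + 15×1.008 + 2×15.999 = 190.667 → 190.67 g/mol.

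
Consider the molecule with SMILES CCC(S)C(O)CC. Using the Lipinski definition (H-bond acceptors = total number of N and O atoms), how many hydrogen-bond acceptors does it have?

N atoms: 0; O atoms: 1.
Lipinski HBA = 0 + 1 = 1.

1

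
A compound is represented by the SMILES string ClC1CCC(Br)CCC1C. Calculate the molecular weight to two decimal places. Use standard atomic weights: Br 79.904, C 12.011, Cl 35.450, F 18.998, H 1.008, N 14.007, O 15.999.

225.55 g/mol

First, the molecular formula is C8H14BrCl (counting implicit H from valence).
  Br: 1 × 79.904 = 79.904
  C: 8 × 12.011 = 96.088
  Cl: 1 × 35.450 = 35.450
  H: 14 × 1.008 = 14.112
Sum: 1×79.904 + 8×12.011 + 1×35.450 + 14×1.008 = 225.554 → 225.55 g/mol.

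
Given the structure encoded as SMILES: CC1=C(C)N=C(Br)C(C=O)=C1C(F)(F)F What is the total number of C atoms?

9

Count every carbon token in the SMILES (each C, including those in ring-closure positions and inside branches).
Carbon count: 9.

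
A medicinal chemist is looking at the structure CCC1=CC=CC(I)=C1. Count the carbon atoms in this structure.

Count every carbon token in the SMILES (each C, including those in ring-closure positions and inside branches).
Carbon count: 8.

8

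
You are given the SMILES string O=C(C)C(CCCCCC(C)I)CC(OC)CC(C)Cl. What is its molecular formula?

C16H30ClIO2

Walk through each heavy atom and fill implicit hydrogens from standard valence (C 4, N 3, O 2, S 2, halogen 1):
  atom 1: O, bond orders sum to 2 (valence 2) → 0 H
  atom 2: C, bond orders sum to 4 (valence 4) → 0 H
  atom 3: C, bond orders sum to 1 (valence 4) → 3 H
  atom 4: C, bond orders sum to 3 (valence 4) → 1 H
  atom 5: C, bond orders sum to 2 (valence 4) → 2 H
  atom 6: C, bond orders sum to 2 (valence 4) → 2 H
  atom 7: C, bond orders sum to 2 (valence 4) → 2 H
  atom 8: C, bond orders sum to 2 (valence 4) → 2 H
  atom 9: C, bond orders sum to 2 (valence 4) → 2 H
  atom 10: C, bond orders sum to 3 (valence 4) → 1 H
  atom 11: C, bond orders sum to 1 (valence 4) → 3 H
  atom 12: I (halogen, monovalent) → 0 H
  atom 13: C, bond orders sum to 2 (valence 4) → 2 H
  atom 14: C, bond orders sum to 3 (valence 4) → 1 H
  atom 15: O, bond orders sum to 2 (valence 2) → 0 H
  atom 16: C, bond orders sum to 1 (valence 4) → 3 H
  atom 17: C, bond orders sum to 2 (valence 4) → 2 H
  atom 18: C, bond orders sum to 3 (valence 4) → 1 H
  atom 19: C, bond orders sum to 1 (valence 4) → 3 H
  atom 20: Cl (halogen, monovalent) → 0 H
Totals → C:16, H:30, Cl:1, I:1, O:2.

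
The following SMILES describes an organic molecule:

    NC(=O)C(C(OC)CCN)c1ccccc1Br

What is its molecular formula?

Walk through each heavy atom and fill implicit hydrogens from standard valence (C 4, N 3, O 2, S 2, halogen 1); for lowercase aromatic atoms, an aromatic c carries 1 H when it has two neighbours and 0 H with three, and aromatic n carries 0 H:
  atom 1: N, bond orders sum to 1 (valence 3) → 2 H
  atom 2: C, bond orders sum to 4 (valence 4) → 0 H
  atom 3: O, bond orders sum to 2 (valence 2) → 0 H
  atom 4: C, bond orders sum to 3 (valence 4) → 1 H
  atom 5: C, bond orders sum to 3 (valence 4) → 1 H
  atom 6: O, bond orders sum to 2 (valence 2) → 0 H
  atom 7: C, bond orders sum to 1 (valence 4) → 3 H
  atom 8: C, bond orders sum to 2 (valence 4) → 2 H
  atom 9: C, bond orders sum to 2 (valence 4) → 2 H
  atom 10: N, bond orders sum to 1 (valence 3) → 2 H
  atom 11: aromatic c, 3 neighbours → 0 H
  atom 12: aromatic c, 2 neighbours → 1 H
  atom 13: aromatic c, 2 neighbours → 1 H
  atom 14: aromatic c, 2 neighbours → 1 H
  atom 15: aromatic c, 2 neighbours → 1 H
  atom 16: aromatic c, 3 neighbours → 0 H
  atom 17: Br (halogen, monovalent) → 0 H
Totals → C:12, H:17, Br:1, N:2, O:2.
In Hill order: C12H17BrN2O2.

C12H17BrN2O2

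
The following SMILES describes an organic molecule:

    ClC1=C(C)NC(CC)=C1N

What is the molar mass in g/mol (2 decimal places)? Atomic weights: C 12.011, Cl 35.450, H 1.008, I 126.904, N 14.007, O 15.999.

First, the molecular formula is C7H11ClN2 (counting implicit H from valence).
  C: 7 × 12.011 = 84.077
  Cl: 1 × 35.450 = 35.450
  H: 11 × 1.008 = 11.088
  N: 2 × 14.007 = 28.014
Sum: 7×12.011 + 1×35.450 + 11×1.008 + 2×14.007 = 158.629 → 158.63 g/mol.

158.63 g/mol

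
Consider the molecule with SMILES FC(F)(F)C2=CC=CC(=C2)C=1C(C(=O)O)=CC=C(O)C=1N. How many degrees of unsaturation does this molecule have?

9

Molecular formula: C14H10F3NO3.
DoU = (2C + 2 + N − H − X) / 2, where X is the halogen count and O/S are ignored.
    = (2·14 + 2 + 1 − 10 − 3) / 2 = 18 / 2 = 9.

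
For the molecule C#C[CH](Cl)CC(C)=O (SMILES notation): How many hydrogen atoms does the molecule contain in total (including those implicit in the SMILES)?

Walk through each heavy atom and fill implicit hydrogens from standard valence (C 4, N 3, O 2, S 2, halogen 1):
  atom 1: C, bond orders sum to 3 (valence 4) → 1 H
  atom 2: C, bond orders sum to 4 (valence 4) → 0 H
  atom 3: C with explicit H count 1
  atom 4: Cl (halogen, monovalent) → 0 H
  atom 5: C, bond orders sum to 2 (valence 4) → 2 H
  atom 6: C, bond orders sum to 4 (valence 4) → 0 H
  atom 7: C, bond orders sum to 1 (valence 4) → 3 H
  atom 8: O, bond orders sum to 2 (valence 2) → 0 H
Total hydrogens: 7.

7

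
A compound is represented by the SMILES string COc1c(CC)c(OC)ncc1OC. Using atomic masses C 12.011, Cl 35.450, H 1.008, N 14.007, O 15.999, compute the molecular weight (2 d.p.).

197.23 g/mol

First, the molecular formula is C10H15NO3 (counting implicit H from valence).
  C: 10 × 12.011 = 120.110
  H: 15 × 1.008 = 15.120
  N: 1 × 14.007 = 14.007
  O: 3 × 15.999 = 47.997
Sum: 10×12.011 + 15×1.008 + 1×14.007 + 3×15.999 = 197.234 → 197.23 g/mol.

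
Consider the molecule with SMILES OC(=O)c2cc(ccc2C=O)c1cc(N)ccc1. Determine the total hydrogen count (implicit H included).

Walk through each heavy atom and fill implicit hydrogens from standard valence (C 4, N 3, O 2, S 2, halogen 1); for lowercase aromatic atoms, an aromatic c carries 1 H when it has two neighbours and 0 H with three, and aromatic n carries 0 H:
  atom 1: O, bond orders sum to 1 (valence 2) → 1 H
  atom 2: C, bond orders sum to 4 (valence 4) → 0 H
  atom 3: O, bond orders sum to 2 (valence 2) → 0 H
  atom 4: aromatic c, 3 neighbours → 0 H
  atom 5: aromatic c, 2 neighbours → 1 H
  atom 6: aromatic c, 3 neighbours → 0 H
  atom 7: aromatic c, 2 neighbours → 1 H
  atom 8: aromatic c, 2 neighbours → 1 H
  atom 9: aromatic c, 3 neighbours → 0 H
  atom 10: C, bond orders sum to 3 (valence 4) → 1 H
  atom 11: O, bond orders sum to 2 (valence 2) → 0 H
  atom 12: aromatic c, 3 neighbours → 0 H
  atom 13: aromatic c, 2 neighbours → 1 H
  atom 14: aromatic c, 3 neighbours → 0 H
  atom 15: N, bond orders sum to 1 (valence 3) → 2 H
  atom 16: aromatic c, 2 neighbours → 1 H
  atom 17: aromatic c, 2 neighbours → 1 H
  atom 18: aromatic c, 2 neighbours → 1 H
Total hydrogens: 11.

11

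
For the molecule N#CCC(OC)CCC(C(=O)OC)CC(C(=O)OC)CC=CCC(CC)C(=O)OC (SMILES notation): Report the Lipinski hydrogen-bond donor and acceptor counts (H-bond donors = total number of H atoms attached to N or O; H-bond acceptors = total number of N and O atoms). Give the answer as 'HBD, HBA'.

Donors: find every N or O and count the H atoms it carries.
  atom 1 (N): bond orders sum to 3 → 0 H
  atom 5 (O): bond orders sum to 2 → 0 H
  atom 11 (O): bond orders sum to 2 → 0 H
  atom 12 (O): bond orders sum to 2 → 0 H
  atom 17 (O): bond orders sum to 2 → 0 H
  atom 18 (O): bond orders sum to 2 → 0 H
  atom 28 (O): bond orders sum to 2 → 0 H
  atom 29 (O): bond orders sum to 2 → 0 H
Lipinski HBD = 0.
Acceptors: N atoms = 1, O atoms = 7 → HBA = 8.

0, 8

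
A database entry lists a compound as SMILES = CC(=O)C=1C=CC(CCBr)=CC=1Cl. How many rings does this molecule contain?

In SMILES, each pair of matching ring-closure digits denotes one ring-closing bond; the number of such bonds equals the number of independent rings.
Ring-closure bonds here: 1.

1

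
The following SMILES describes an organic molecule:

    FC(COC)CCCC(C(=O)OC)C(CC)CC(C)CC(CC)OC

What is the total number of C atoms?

Count every carbon token in the SMILES (each C, including those in ring-closure positions and inside branches).
Carbon count: 20.

20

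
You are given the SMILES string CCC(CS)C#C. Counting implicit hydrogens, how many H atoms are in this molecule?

10

Walk through each heavy atom and fill implicit hydrogens from standard valence (C 4, N 3, O 2, S 2, halogen 1):
  atom 1: C, bond orders sum to 1 (valence 4) → 3 H
  atom 2: C, bond orders sum to 2 (valence 4) → 2 H
  atom 3: C, bond orders sum to 3 (valence 4) → 1 H
  atom 4: C, bond orders sum to 2 (valence 4) → 2 H
  atom 5: S, bond orders sum to 1 (valence 2) → 1 H
  atom 6: C, bond orders sum to 4 (valence 4) → 0 H
  atom 7: C, bond orders sum to 3 (valence 4) → 1 H
Total hydrogens: 10.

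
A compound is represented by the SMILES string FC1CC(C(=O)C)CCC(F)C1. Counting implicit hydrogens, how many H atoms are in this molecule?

Walk through each heavy atom and fill implicit hydrogens from standard valence (C 4, N 3, O 2, S 2, halogen 1):
  atom 1: F (halogen, monovalent) → 0 H
  atom 2: C, bond orders sum to 3 (valence 4) → 1 H
  atom 3: C, bond orders sum to 2 (valence 4) → 2 H
  atom 4: C, bond orders sum to 3 (valence 4) → 1 H
  atom 5: C, bond orders sum to 4 (valence 4) → 0 H
  atom 6: O, bond orders sum to 2 (valence 2) → 0 H
  atom 7: C, bond orders sum to 1 (valence 4) → 3 H
  atom 8: C, bond orders sum to 2 (valence 4) → 2 H
  atom 9: C, bond orders sum to 2 (valence 4) → 2 H
  atom 10: C, bond orders sum to 3 (valence 4) → 1 H
  atom 11: F (halogen, monovalent) → 0 H
  atom 12: C, bond orders sum to 2 (valence 4) → 2 H
Total hydrogens: 14.

14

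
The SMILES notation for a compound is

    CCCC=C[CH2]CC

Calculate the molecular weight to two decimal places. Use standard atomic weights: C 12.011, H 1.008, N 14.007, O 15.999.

First, the molecular formula is C8H16 (counting implicit H from valence).
  C: 8 × 12.011 = 96.088
  H: 16 × 1.008 = 16.128
Sum: 8×12.011 + 16×1.008 = 112.216 → 112.22 g/mol.

112.22 g/mol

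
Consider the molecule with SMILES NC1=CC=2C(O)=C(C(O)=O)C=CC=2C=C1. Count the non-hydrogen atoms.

Every atom symbol written in the SMILES (organic subset) is one heavy atom; implicit H are not written.
Heavy atoms by element → C:11, N:1, O:3.
Total: 15.

15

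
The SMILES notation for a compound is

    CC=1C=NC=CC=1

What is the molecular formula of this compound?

C6H7N

Walk through each heavy atom and fill implicit hydrogens from standard valence (C 4, N 3, O 2, S 2, halogen 1):
  atom 1: C, bond orders sum to 1 (valence 4) → 3 H
  atom 2: C, bond orders sum to 4 (valence 4) → 0 H
  atom 3: C, bond orders sum to 3 (valence 4) → 1 H
  atom 4: N, bond orders sum to 3 (valence 3) → 0 H
  atom 5: C, bond orders sum to 3 (valence 4) → 1 H
  atom 6: C, bond orders sum to 3 (valence 4) → 1 H
  atom 7: C, bond orders sum to 3 (valence 4) → 1 H
Totals → C:6, H:7, N:1.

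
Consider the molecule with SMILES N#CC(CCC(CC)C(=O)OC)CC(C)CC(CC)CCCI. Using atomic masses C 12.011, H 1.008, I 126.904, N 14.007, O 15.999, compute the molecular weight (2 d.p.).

First, the molecular formula is C19H34INO2 (counting implicit H from valence).
  C: 19 × 12.011 = 228.209
  H: 34 × 1.008 = 34.272
  I: 1 × 126.904 = 126.904
  N: 1 × 14.007 = 14.007
  O: 2 × 15.999 = 31.998
Sum: 19×12.011 + 34×1.008 + 1×126.904 + 1×14.007 + 2×15.999 = 435.390 → 435.39 g/mol.

435.39 g/mol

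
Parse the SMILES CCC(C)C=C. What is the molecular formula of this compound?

C6H12

Walk through each heavy atom and fill implicit hydrogens from standard valence (C 4, N 3, O 2, S 2, halogen 1):
  atom 1: C, bond orders sum to 1 (valence 4) → 3 H
  atom 2: C, bond orders sum to 2 (valence 4) → 2 H
  atom 3: C, bond orders sum to 3 (valence 4) → 1 H
  atom 4: C, bond orders sum to 1 (valence 4) → 3 H
  atom 5: C, bond orders sum to 3 (valence 4) → 1 H
  atom 6: C, bond orders sum to 2 (valence 4) → 2 H
Totals → C:6, H:12.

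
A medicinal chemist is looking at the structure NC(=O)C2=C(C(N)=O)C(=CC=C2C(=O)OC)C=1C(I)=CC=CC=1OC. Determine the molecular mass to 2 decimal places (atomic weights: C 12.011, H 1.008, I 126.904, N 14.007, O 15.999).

454.22 g/mol

First, the molecular formula is C17H15IN2O5 (counting implicit H from valence).
  C: 17 × 12.011 = 204.187
  H: 15 × 1.008 = 15.120
  I: 1 × 126.904 = 126.904
  N: 2 × 14.007 = 28.014
  O: 5 × 15.999 = 79.995
Sum: 17×12.011 + 15×1.008 + 1×126.904 + 2×14.007 + 5×15.999 = 454.220 → 454.22 g/mol.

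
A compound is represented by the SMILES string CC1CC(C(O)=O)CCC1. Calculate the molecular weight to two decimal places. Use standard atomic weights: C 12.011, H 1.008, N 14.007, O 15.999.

First, the molecular formula is C8H14O2 (counting implicit H from valence).
  C: 8 × 12.011 = 96.088
  H: 14 × 1.008 = 14.112
  O: 2 × 15.999 = 31.998
Sum: 8×12.011 + 14×1.008 + 2×15.999 = 142.198 → 142.20 g/mol.

142.20 g/mol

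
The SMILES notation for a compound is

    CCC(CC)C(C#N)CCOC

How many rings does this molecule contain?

In SMILES, each pair of matching ring-closure digits denotes one ring-closing bond; the number of such bonds equals the number of independent rings.
Ring-closure bonds here: 0.

0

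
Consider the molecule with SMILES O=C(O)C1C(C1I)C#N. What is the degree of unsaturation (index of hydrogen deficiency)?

4

Degree of unsaturation = (number of rings) + (number of π bonds).
Ring closures in the SMILES: 1.
π bonds: 1 double bond (each 1 DoU), 1 triple bond (each 2 DoU) → 3 DoU from unsaturation.
Total DoU = 1 + 3 = 4.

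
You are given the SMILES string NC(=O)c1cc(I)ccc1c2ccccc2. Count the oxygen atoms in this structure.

1

Scan the SMILES for O atoms (remember two-letter symbols like Cl and Br are single atoms).
Oxygen count: 1.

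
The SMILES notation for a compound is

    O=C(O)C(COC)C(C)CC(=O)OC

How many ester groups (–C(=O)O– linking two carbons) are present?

The ester motif appears at heavy-atom position 11 in the SMILES.
Other groups present: 1 carboxylic acid, 1 ether.
Ester count: 1.

1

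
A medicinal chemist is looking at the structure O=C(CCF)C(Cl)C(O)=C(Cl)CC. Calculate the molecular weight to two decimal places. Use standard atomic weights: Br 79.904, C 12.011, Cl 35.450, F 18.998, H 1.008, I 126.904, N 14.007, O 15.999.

229.07 g/mol

First, the molecular formula is C8H11Cl2FO2 (counting implicit H from valence).
  C: 8 × 12.011 = 96.088
  Cl: 2 × 35.450 = 70.900
  F: 1 × 18.998 = 18.998
  H: 11 × 1.008 = 11.088
  O: 2 × 15.999 = 31.998
Sum: 8×12.011 + 2×35.450 + 1×18.998 + 11×1.008 + 2×15.999 = 229.072 → 229.07 g/mol.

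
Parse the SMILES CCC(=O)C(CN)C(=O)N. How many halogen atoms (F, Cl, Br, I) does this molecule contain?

Scan the SMILES for the halogen motif — none present.
Groups that are present: 1 amide, 1 ketone, 1 primary amine.

0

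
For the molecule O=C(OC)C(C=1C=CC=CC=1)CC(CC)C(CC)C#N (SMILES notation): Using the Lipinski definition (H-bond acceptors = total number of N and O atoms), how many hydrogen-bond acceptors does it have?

3

N atoms: 1; O atoms: 2.
Lipinski HBA = 1 + 2 = 3.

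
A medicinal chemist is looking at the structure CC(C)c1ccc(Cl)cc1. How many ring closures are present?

In SMILES, each pair of matching ring-closure digits denotes one ring-closing bond; the number of such bonds equals the number of independent rings.
Ring-closure bonds here: 1.

1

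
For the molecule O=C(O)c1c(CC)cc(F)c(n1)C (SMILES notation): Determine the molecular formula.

Walk through each heavy atom and fill implicit hydrogens from standard valence (C 4, N 3, O 2, S 2, halogen 1); for lowercase aromatic atoms, an aromatic c carries 1 H when it has two neighbours and 0 H with three, and aromatic n carries 0 H:
  atom 1: O, bond orders sum to 2 (valence 2) → 0 H
  atom 2: C, bond orders sum to 4 (valence 4) → 0 H
  atom 3: O, bond orders sum to 1 (valence 2) → 1 H
  atom 4: aromatic c, 3 neighbours → 0 H
  atom 5: aromatic c, 3 neighbours → 0 H
  atom 6: C, bond orders sum to 2 (valence 4) → 2 H
  atom 7: C, bond orders sum to 1 (valence 4) → 3 H
  atom 8: aromatic c, 2 neighbours → 1 H
  atom 9: aromatic c, 3 neighbours → 0 H
  atom 10: F (halogen, monovalent) → 0 H
  atom 11: aromatic c, 3 neighbours → 0 H
  atom 12: aromatic n, 2 neighbours → 0 H
  atom 13: C, bond orders sum to 1 (valence 4) → 3 H
Totals → C:9, H:10, F:1, N:1, O:2.

C9H10FNO2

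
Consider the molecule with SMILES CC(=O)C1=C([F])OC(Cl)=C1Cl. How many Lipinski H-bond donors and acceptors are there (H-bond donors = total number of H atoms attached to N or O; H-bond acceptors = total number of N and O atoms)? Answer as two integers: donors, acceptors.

Donors: find every N or O and count the H atoms it carries.
  atom 3 (O): bond orders sum to 2 → 0 H
  atom 7 (O): bond orders sum to 2 → 0 H
Lipinski HBD = 0.
Acceptors: N atoms = 0, O atoms = 2 → HBA = 2.

0, 2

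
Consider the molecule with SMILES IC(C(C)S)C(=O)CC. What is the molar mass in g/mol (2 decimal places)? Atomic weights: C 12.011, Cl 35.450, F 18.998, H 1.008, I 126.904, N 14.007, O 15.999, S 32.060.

First, the molecular formula is C6H11IOS (counting implicit H from valence).
  C: 6 × 12.011 = 72.066
  H: 11 × 1.008 = 11.088
  I: 1 × 126.904 = 126.904
  O: 1 × 15.999 = 15.999
  S: 1 × 32.060 = 32.060
Sum: 6×12.011 + 11×1.008 + 1×126.904 + 1×15.999 + 1×32.060 = 258.117 → 258.12 g/mol.

258.12 g/mol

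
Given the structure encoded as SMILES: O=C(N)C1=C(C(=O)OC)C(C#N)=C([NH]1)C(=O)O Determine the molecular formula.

C9H7N3O5

Walk through each heavy atom and fill implicit hydrogens from standard valence (C 4, N 3, O 2, S 2, halogen 1):
  atom 1: O, bond orders sum to 2 (valence 2) → 0 H
  atom 2: C, bond orders sum to 4 (valence 4) → 0 H
  atom 3: N, bond orders sum to 1 (valence 3) → 2 H
  atom 4: C, bond orders sum to 4 (valence 4) → 0 H
  atom 5: C, bond orders sum to 4 (valence 4) → 0 H
  atom 6: C, bond orders sum to 4 (valence 4) → 0 H
  atom 7: O, bond orders sum to 2 (valence 2) → 0 H
  atom 8: O, bond orders sum to 2 (valence 2) → 0 H
  atom 9: C, bond orders sum to 1 (valence 4) → 3 H
  atom 10: C, bond orders sum to 4 (valence 4) → 0 H
  atom 11: C, bond orders sum to 4 (valence 4) → 0 H
  atom 12: N, bond orders sum to 3 (valence 3) → 0 H
  atom 13: C, bond orders sum to 4 (valence 4) → 0 H
  atom 14: N with explicit H count 1
  atom 15: C, bond orders sum to 4 (valence 4) → 0 H
  atom 16: O, bond orders sum to 2 (valence 2) → 0 H
  atom 17: O, bond orders sum to 1 (valence 2) → 1 H
Totals → C:9, H:7, N:3, O:5.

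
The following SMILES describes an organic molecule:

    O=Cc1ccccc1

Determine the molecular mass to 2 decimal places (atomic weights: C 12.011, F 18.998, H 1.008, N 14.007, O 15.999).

First, the molecular formula is C7H6O (counting implicit H from valence).
  C: 7 × 12.011 = 84.077
  H: 6 × 1.008 = 6.048
  O: 1 × 15.999 = 15.999
Sum: 7×12.011 + 6×1.008 + 1×15.999 = 106.124 → 106.12 g/mol.

106.12 g/mol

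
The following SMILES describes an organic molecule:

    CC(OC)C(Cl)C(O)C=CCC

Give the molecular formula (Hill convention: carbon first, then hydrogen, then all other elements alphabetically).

C9H17ClO2

Walk through each heavy atom and fill implicit hydrogens from standard valence (C 4, N 3, O 2, S 2, halogen 1):
  atom 1: C, bond orders sum to 1 (valence 4) → 3 H
  atom 2: C, bond orders sum to 3 (valence 4) → 1 H
  atom 3: O, bond orders sum to 2 (valence 2) → 0 H
  atom 4: C, bond orders sum to 1 (valence 4) → 3 H
  atom 5: C, bond orders sum to 3 (valence 4) → 1 H
  atom 6: Cl (halogen, monovalent) → 0 H
  atom 7: C, bond orders sum to 3 (valence 4) → 1 H
  atom 8: O, bond orders sum to 1 (valence 2) → 1 H
  atom 9: C, bond orders sum to 3 (valence 4) → 1 H
  atom 10: C, bond orders sum to 3 (valence 4) → 1 H
  atom 11: C, bond orders sum to 2 (valence 4) → 2 H
  atom 12: C, bond orders sum to 1 (valence 4) → 3 H
Totals → C:9, H:17, Cl:1, O:2.
In Hill order: C9H17ClO2.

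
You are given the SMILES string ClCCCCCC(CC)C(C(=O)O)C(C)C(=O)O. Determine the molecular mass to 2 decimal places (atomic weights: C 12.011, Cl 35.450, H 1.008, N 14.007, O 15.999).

278.77 g/mol

First, the molecular formula is C13H23ClO4 (counting implicit H from valence).
  C: 13 × 12.011 = 156.143
  Cl: 1 × 35.450 = 35.450
  H: 23 × 1.008 = 23.184
  O: 4 × 15.999 = 63.996
Sum: 13×12.011 + 1×35.450 + 23×1.008 + 4×15.999 = 278.773 → 278.77 g/mol.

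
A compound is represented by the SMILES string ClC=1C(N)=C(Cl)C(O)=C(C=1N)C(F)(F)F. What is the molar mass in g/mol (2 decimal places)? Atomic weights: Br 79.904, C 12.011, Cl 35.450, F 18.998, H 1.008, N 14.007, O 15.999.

261.02 g/mol

First, the molecular formula is C7H5Cl2F3N2O (counting implicit H from valence).
  C: 7 × 12.011 = 84.077
  Cl: 2 × 35.450 = 70.900
  F: 3 × 18.998 = 56.994
  H: 5 × 1.008 = 5.040
  N: 2 × 14.007 = 28.014
  O: 1 × 15.999 = 15.999
Sum: 7×12.011 + 2×35.450 + 3×18.998 + 5×1.008 + 2×14.007 + 1×15.999 = 261.024 → 261.02 g/mol.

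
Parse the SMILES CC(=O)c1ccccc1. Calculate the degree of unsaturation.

5

Molecular formula: C8H8O.
DoU = (2C + 2 + N − H − X) / 2, where X is the halogen count and O/S are ignored.
    = (2·8 + 2 + 0 − 8 − 0) / 2 = 10 / 2 = 5.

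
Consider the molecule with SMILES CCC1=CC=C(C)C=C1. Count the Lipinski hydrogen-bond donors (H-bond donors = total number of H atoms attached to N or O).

Donors: find every N or O and count the H atoms it carries.
  (no N or O atoms present)
Lipinski HBD = 0.

0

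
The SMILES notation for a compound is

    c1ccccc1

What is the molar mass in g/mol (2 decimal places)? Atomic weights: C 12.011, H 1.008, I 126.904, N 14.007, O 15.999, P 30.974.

78.11 g/mol

First, the molecular formula is C6H6 (counting implicit H from valence).
  C: 6 × 12.011 = 72.066
  H: 6 × 1.008 = 6.048
Sum: 6×12.011 + 6×1.008 = 78.114 → 78.11 g/mol.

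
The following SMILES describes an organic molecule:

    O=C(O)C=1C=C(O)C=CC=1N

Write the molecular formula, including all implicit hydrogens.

Walk through each heavy atom and fill implicit hydrogens from standard valence (C 4, N 3, O 2, S 2, halogen 1):
  atom 1: O, bond orders sum to 2 (valence 2) → 0 H
  atom 2: C, bond orders sum to 4 (valence 4) → 0 H
  atom 3: O, bond orders sum to 1 (valence 2) → 1 H
  atom 4: C, bond orders sum to 4 (valence 4) → 0 H
  atom 5: C, bond orders sum to 3 (valence 4) → 1 H
  atom 6: C, bond orders sum to 4 (valence 4) → 0 H
  atom 7: O, bond orders sum to 1 (valence 2) → 1 H
  atom 8: C, bond orders sum to 3 (valence 4) → 1 H
  atom 9: C, bond orders sum to 3 (valence 4) → 1 H
  atom 10: C, bond orders sum to 4 (valence 4) → 0 H
  atom 11: N, bond orders sum to 1 (valence 3) → 2 H
Totals → C:7, H:7, N:1, O:3.
In Hill order: C7H7NO3.

C7H7NO3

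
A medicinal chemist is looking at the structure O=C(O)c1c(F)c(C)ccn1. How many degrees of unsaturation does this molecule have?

Molecular formula: C7H6FNO2.
DoU = (2C + 2 + N − H − X) / 2, where X is the halogen count and O/S are ignored.
    = (2·7 + 2 + 1 − 6 − 1) / 2 = 10 / 2 = 5.

5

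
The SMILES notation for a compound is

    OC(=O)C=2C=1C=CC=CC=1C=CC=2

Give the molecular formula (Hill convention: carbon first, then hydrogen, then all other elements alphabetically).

Walk through each heavy atom and fill implicit hydrogens from standard valence (C 4, N 3, O 2, S 2, halogen 1):
  atom 1: O, bond orders sum to 1 (valence 2) → 1 H
  atom 2: C, bond orders sum to 4 (valence 4) → 0 H
  atom 3: O, bond orders sum to 2 (valence 2) → 0 H
  atom 4: C, bond orders sum to 4 (valence 4) → 0 H
  atom 5: C, bond orders sum to 4 (valence 4) → 0 H
  atom 6: C, bond orders sum to 3 (valence 4) → 1 H
  atom 7: C, bond orders sum to 3 (valence 4) → 1 H
  atom 8: C, bond orders sum to 3 (valence 4) → 1 H
  atom 9: C, bond orders sum to 3 (valence 4) → 1 H
  atom 10: C, bond orders sum to 4 (valence 4) → 0 H
  atom 11: C, bond orders sum to 3 (valence 4) → 1 H
  atom 12: C, bond orders sum to 3 (valence 4) → 1 H
  atom 13: C, bond orders sum to 3 (valence 4) → 1 H
Totals → C:11, H:8, O:2.
In Hill order: C11H8O2.

C11H8O2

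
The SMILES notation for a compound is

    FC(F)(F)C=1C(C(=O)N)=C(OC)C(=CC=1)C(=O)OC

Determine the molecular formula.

C11H10F3NO4

Walk through each heavy atom and fill implicit hydrogens from standard valence (C 4, N 3, O 2, S 2, halogen 1):
  atom 1: F (halogen, monovalent) → 0 H
  atom 2: C, bond orders sum to 4 (valence 4) → 0 H
  atom 3: F (halogen, monovalent) → 0 H
  atom 4: F (halogen, monovalent) → 0 H
  atom 5: C, bond orders sum to 4 (valence 4) → 0 H
  atom 6: C, bond orders sum to 4 (valence 4) → 0 H
  atom 7: C, bond orders sum to 4 (valence 4) → 0 H
  atom 8: O, bond orders sum to 2 (valence 2) → 0 H
  atom 9: N, bond orders sum to 1 (valence 3) → 2 H
  atom 10: C, bond orders sum to 4 (valence 4) → 0 H
  atom 11: O, bond orders sum to 2 (valence 2) → 0 H
  atom 12: C, bond orders sum to 1 (valence 4) → 3 H
  atom 13: C, bond orders sum to 4 (valence 4) → 0 H
  atom 14: C, bond orders sum to 3 (valence 4) → 1 H
  atom 15: C, bond orders sum to 3 (valence 4) → 1 H
  atom 16: C, bond orders sum to 4 (valence 4) → 0 H
  atom 17: O, bond orders sum to 2 (valence 2) → 0 H
  atom 18: O, bond orders sum to 2 (valence 2) → 0 H
  atom 19: C, bond orders sum to 1 (valence 4) → 3 H
Totals → C:11, H:10, F:3, N:1, O:4.
In Hill order: C11H10F3NO4.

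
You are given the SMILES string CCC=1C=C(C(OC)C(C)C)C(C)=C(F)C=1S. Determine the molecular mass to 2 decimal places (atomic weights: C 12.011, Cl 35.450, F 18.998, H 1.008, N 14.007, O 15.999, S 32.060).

First, the molecular formula is C14H21FOS (counting implicit H from valence).
  C: 14 × 12.011 = 168.154
  F: 1 × 18.998 = 18.998
  H: 21 × 1.008 = 21.168
  O: 1 × 15.999 = 15.999
  S: 1 × 32.060 = 32.060
Sum: 14×12.011 + 1×18.998 + 21×1.008 + 1×15.999 + 1×32.060 = 256.379 → 256.38 g/mol.

256.38 g/mol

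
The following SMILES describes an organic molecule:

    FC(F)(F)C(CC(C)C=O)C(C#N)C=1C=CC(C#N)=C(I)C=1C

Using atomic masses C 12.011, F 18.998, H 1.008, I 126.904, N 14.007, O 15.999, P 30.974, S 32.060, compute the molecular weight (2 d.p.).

First, the molecular formula is C16H14F3IN2O (counting implicit H from valence).
  C: 16 × 12.011 = 192.176
  F: 3 × 18.998 = 56.994
  H: 14 × 1.008 = 14.112
  I: 1 × 126.904 = 126.904
  N: 2 × 14.007 = 28.014
  O: 1 × 15.999 = 15.999
Sum: 16×12.011 + 3×18.998 + 14×1.008 + 1×126.904 + 2×14.007 + 1×15.999 = 434.199 → 434.20 g/mol.

434.20 g/mol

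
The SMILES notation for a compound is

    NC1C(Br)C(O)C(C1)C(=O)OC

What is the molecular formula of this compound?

C7H12BrNO3

Walk through each heavy atom and fill implicit hydrogens from standard valence (C 4, N 3, O 2, S 2, halogen 1):
  atom 1: N, bond orders sum to 1 (valence 3) → 2 H
  atom 2: C, bond orders sum to 3 (valence 4) → 1 H
  atom 3: C, bond orders sum to 3 (valence 4) → 1 H
  atom 4: Br (halogen, monovalent) → 0 H
  atom 5: C, bond orders sum to 3 (valence 4) → 1 H
  atom 6: O, bond orders sum to 1 (valence 2) → 1 H
  atom 7: C, bond orders sum to 3 (valence 4) → 1 H
  atom 8: C, bond orders sum to 2 (valence 4) → 2 H
  atom 9: C, bond orders sum to 4 (valence 4) → 0 H
  atom 10: O, bond orders sum to 2 (valence 2) → 0 H
  atom 11: O, bond orders sum to 2 (valence 2) → 0 H
  atom 12: C, bond orders sum to 1 (valence 4) → 3 H
Totals → C:7, H:12, Br:1, N:1, O:3.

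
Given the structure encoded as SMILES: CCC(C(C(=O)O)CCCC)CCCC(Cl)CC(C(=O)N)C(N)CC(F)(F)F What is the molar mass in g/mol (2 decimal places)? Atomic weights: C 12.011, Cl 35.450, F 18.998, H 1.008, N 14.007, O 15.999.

First, the molecular formula is C19H34ClF3N2O3 (counting implicit H from valence).
  C: 19 × 12.011 = 228.209
  Cl: 1 × 35.450 = 35.450
  F: 3 × 18.998 = 56.994
  H: 34 × 1.008 = 34.272
  N: 2 × 14.007 = 28.014
  O: 3 × 15.999 = 47.997
Sum: 19×12.011 + 1×35.450 + 3×18.998 + 34×1.008 + 2×14.007 + 3×15.999 = 430.936 → 430.94 g/mol.

430.94 g/mol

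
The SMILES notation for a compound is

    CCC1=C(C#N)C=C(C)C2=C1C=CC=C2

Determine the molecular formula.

C14H13N

Walk through each heavy atom and fill implicit hydrogens from standard valence (C 4, N 3, O 2, S 2, halogen 1):
  atom 1: C, bond orders sum to 1 (valence 4) → 3 H
  atom 2: C, bond orders sum to 2 (valence 4) → 2 H
  atom 3: C, bond orders sum to 4 (valence 4) → 0 H
  atom 4: C, bond orders sum to 4 (valence 4) → 0 H
  atom 5: C, bond orders sum to 4 (valence 4) → 0 H
  atom 6: N, bond orders sum to 3 (valence 3) → 0 H
  atom 7: C, bond orders sum to 3 (valence 4) → 1 H
  atom 8: C, bond orders sum to 4 (valence 4) → 0 H
  atom 9: C, bond orders sum to 1 (valence 4) → 3 H
  atom 10: C, bond orders sum to 4 (valence 4) → 0 H
  atom 11: C, bond orders sum to 4 (valence 4) → 0 H
  atom 12: C, bond orders sum to 3 (valence 4) → 1 H
  atom 13: C, bond orders sum to 3 (valence 4) → 1 H
  atom 14: C, bond orders sum to 3 (valence 4) → 1 H
  atom 15: C, bond orders sum to 3 (valence 4) → 1 H
Totals → C:14, H:13, N:1.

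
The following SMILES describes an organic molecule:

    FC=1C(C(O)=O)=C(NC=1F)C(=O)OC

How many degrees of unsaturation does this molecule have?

Molecular formula: C7H5F2NO4.
DoU = (2C + 2 + N − H − X) / 2, where X is the halogen count and O/S are ignored.
    = (2·7 + 2 + 1 − 5 − 2) / 2 = 10 / 2 = 5.

5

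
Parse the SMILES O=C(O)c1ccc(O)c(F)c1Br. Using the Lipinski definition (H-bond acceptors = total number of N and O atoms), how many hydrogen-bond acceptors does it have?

3

N atoms: 0; O atoms: 3.
Lipinski HBA = 0 + 3 = 3.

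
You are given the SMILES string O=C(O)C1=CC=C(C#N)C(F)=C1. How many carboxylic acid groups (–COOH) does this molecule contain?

1

The carboxylic acid motif appears at heavy-atom position 2 in the SMILES.
Other groups present: 1 nitrile.
Carboxylic acid count: 1.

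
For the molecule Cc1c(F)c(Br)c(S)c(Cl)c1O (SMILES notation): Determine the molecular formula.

C7H5BrClFOS

Walk through each heavy atom and fill implicit hydrogens from standard valence (C 4, N 3, O 2, S 2, halogen 1); for lowercase aromatic atoms, an aromatic c carries 1 H when it has two neighbours and 0 H with three, and aromatic n carries 0 H:
  atom 1: C, bond orders sum to 1 (valence 4) → 3 H
  atom 2: aromatic c, 3 neighbours → 0 H
  atom 3: aromatic c, 3 neighbours → 0 H
  atom 4: F (halogen, monovalent) → 0 H
  atom 5: aromatic c, 3 neighbours → 0 H
  atom 6: Br (halogen, monovalent) → 0 H
  atom 7: aromatic c, 3 neighbours → 0 H
  atom 8: S, bond orders sum to 1 (valence 2) → 1 H
  atom 9: aromatic c, 3 neighbours → 0 H
  atom 10: Cl (halogen, monovalent) → 0 H
  atom 11: aromatic c, 3 neighbours → 0 H
  atom 12: O, bond orders sum to 1 (valence 2) → 1 H
Totals → C:7, H:5, Br:1, Cl:1, F:1, O:1, S:1.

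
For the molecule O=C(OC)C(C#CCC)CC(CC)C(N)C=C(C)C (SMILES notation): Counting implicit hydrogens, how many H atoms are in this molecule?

Walk through each heavy atom and fill implicit hydrogens from standard valence (C 4, N 3, O 2, S 2, halogen 1):
  atom 1: O, bond orders sum to 2 (valence 2) → 0 H
  atom 2: C, bond orders sum to 4 (valence 4) → 0 H
  atom 3: O, bond orders sum to 2 (valence 2) → 0 H
  atom 4: C, bond orders sum to 1 (valence 4) → 3 H
  atom 5: C, bond orders sum to 3 (valence 4) → 1 H
  atom 6: C, bond orders sum to 4 (valence 4) → 0 H
  atom 7: C, bond orders sum to 4 (valence 4) → 0 H
  atom 8: C, bond orders sum to 2 (valence 4) → 2 H
  atom 9: C, bond orders sum to 1 (valence 4) → 3 H
  atom 10: C, bond orders sum to 2 (valence 4) → 2 H
  atom 11: C, bond orders sum to 3 (valence 4) → 1 H
  atom 12: C, bond orders sum to 2 (valence 4) → 2 H
  atom 13: C, bond orders sum to 1 (valence 4) → 3 H
  atom 14: C, bond orders sum to 3 (valence 4) → 1 H
  atom 15: N, bond orders sum to 1 (valence 3) → 2 H
  atom 16: C, bond orders sum to 3 (valence 4) → 1 H
  atom 17: C, bond orders sum to 4 (valence 4) → 0 H
  atom 18: C, bond orders sum to 1 (valence 4) → 3 H
  atom 19: C, bond orders sum to 1 (valence 4) → 3 H
Total hydrogens: 27.

27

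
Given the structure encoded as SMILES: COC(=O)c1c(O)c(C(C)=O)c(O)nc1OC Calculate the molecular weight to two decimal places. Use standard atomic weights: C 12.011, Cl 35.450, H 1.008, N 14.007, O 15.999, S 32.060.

First, the molecular formula is C10H11NO6 (counting implicit H from valence).
  C: 10 × 12.011 = 120.110
  H: 11 × 1.008 = 11.088
  N: 1 × 14.007 = 14.007
  O: 6 × 15.999 = 95.994
Sum: 10×12.011 + 11×1.008 + 1×14.007 + 6×15.999 = 241.199 → 241.20 g/mol.

241.20 g/mol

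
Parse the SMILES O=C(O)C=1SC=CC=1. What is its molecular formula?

C5H4O2S

Walk through each heavy atom and fill implicit hydrogens from standard valence (C 4, N 3, O 2, S 2, halogen 1):
  atom 1: O, bond orders sum to 2 (valence 2) → 0 H
  atom 2: C, bond orders sum to 4 (valence 4) → 0 H
  atom 3: O, bond orders sum to 1 (valence 2) → 1 H
  atom 4: C, bond orders sum to 4 (valence 4) → 0 H
  atom 5: S, bond orders sum to 2 (valence 2) → 0 H
  atom 6: C, bond orders sum to 3 (valence 4) → 1 H
  atom 7: C, bond orders sum to 3 (valence 4) → 1 H
  atom 8: C, bond orders sum to 3 (valence 4) → 1 H
Totals → C:5, H:4, O:2, S:1.
In Hill order: C5H4O2S.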